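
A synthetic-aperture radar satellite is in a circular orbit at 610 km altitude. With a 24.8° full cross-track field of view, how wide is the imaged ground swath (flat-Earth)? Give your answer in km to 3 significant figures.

268 km

Half-angle = 24.8°/2 = 12.4°.
Swath width ≈ 2h·tan(θ/2) = 2 × 610 × tan(12.4°) = 268.2 km.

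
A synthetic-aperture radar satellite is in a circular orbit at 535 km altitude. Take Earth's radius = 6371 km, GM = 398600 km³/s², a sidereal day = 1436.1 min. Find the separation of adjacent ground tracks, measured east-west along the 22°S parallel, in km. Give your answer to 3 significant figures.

2460 km

Semi-major axis a = 6371 + 535 = 6906 km. Period T = 2π√(a³/μ) = 2π√(6906³/398600) = 5711.5 s = 95.19 min.
Node shift per orbit = (5711.5/86166) × 360° = 23.86°.
Equatorial spacing = 23.86 × 111.2 km/° = 2653 km.
At 22° latitude, spacing = 2653 × cos(22°) = 2460 km.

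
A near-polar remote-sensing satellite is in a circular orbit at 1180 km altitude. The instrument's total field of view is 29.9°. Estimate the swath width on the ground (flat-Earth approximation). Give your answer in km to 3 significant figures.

Half-angle = 29.9°/2 = 14.95°.
Swath width ≈ 2h·tan(θ/2) = 2 × 1180 × tan(14.95°) = 630.2 km.

630 km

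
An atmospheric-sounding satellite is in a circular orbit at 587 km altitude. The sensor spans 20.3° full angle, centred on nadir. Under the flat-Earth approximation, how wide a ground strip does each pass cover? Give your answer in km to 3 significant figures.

Half-angle = 20.3°/2 = 10.15°.
Swath width ≈ 2h·tan(θ/2) = 2 × 587 × tan(10.15°) = 210.2 km.

210 km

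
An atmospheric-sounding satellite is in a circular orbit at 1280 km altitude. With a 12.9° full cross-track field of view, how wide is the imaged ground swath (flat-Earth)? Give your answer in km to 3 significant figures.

289 km

Half-angle = 12.9°/2 = 6.45°.
Swath width ≈ 2h·tan(θ/2) = 2 × 1280 × tan(6.45°) = 289.4 km.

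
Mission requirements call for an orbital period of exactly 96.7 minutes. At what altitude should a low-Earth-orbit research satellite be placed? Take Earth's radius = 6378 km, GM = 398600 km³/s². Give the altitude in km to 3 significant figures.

T = 96.7 min = 5802.0 s.
From T = 2π√(a³/μ): a = (μ T²/4π²)^(1/3) = (398600 × 5802.0² / 4π²)^(1/3) = 6979 km.
Altitude h = a − R = 6979 − 6378 = 601 km.

601 km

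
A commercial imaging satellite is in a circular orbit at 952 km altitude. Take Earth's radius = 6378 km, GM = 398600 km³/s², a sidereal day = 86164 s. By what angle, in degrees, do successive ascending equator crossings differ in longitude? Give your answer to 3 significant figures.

26.1°

Semi-major axis a = 6378 + 952 = 7330 km. Period T = 2π√(a³/μ) = 2π√(7330³/398600) = 6245.5 s = 104.09 min.
During one orbit Earth rotates (6245.5 / 86164) × 360° = 26.09°.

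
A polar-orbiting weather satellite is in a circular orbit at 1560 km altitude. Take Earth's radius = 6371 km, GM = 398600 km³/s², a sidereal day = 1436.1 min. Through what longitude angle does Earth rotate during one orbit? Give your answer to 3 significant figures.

Semi-major axis a = 6371 + 1560 = 7931 km. Period T = 2π√(a³/μ) = 2π√(7931³/398600) = 7029.2 s = 117.15 min.
During one orbit Earth rotates (7029.2 / 86166) × 360° = 29.37°.

29.4°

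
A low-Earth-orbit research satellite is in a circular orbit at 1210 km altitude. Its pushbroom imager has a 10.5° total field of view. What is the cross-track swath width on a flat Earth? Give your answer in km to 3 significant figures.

Half-angle = 10.5°/2 = 5.25°.
Swath width ≈ 2h·tan(θ/2) = 2 × 1210 × tan(5.25°) = 222.4 km.

222 km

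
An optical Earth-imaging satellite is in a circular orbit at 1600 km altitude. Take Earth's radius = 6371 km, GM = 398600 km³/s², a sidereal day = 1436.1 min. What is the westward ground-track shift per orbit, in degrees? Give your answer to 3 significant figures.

29.6°

Semi-major axis a = 6371 + 1600 = 7971 km. Period T = 2π√(a³/μ) = 2π√(7971³/398600) = 7082.4 s = 118.04 min.
During one orbit Earth rotates (7082.4 / 86166) × 360° = 29.59°.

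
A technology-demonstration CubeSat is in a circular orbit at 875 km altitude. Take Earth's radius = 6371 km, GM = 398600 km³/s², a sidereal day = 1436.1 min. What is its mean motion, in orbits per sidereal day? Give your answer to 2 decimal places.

14.04

Semi-major axis a = 6371 + 875 = 7246 km. Period T = 2π√(a³/μ) = 2π√(7246³/398600) = 6138.4 s = 102.31 min.
Orbits per sidereal day = 86166 / 6138.4 = 14.037.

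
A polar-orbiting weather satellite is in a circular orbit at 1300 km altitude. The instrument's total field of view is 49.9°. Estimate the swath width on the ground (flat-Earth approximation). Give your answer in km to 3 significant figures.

1210 km

Half-angle = 49.9°/2 = 24.95°.
Swath width ≈ 2h·tan(θ/2) = 2 × 1300 × tan(24.95°) = 1209.6 km.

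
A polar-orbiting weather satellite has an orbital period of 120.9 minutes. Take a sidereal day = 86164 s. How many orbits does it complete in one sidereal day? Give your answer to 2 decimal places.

11.88

T = 120.9 min = 7254.0 s.
Orbits per sidereal day = 86164 / 7254.0 = 11.878.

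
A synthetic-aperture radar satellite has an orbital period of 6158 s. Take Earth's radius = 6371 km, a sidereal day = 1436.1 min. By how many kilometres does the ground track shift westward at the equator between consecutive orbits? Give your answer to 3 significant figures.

During one orbit Earth rotates (6158.0 / 86166) × 360° = 25.73°.
At the equator that is 25.73° × (2π·6371/360) km/° = 25.73 × 111.2 = 2861 km.

2860 km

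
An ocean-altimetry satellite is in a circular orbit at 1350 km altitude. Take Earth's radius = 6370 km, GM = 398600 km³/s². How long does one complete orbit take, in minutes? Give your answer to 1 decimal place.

Semi-major axis a = 6370 + 1350 = 7720 km. Period T = 2π√(a³/μ) = 2π√(7720³/398600) = 6750.5 s = 112.51 min.

112.5 min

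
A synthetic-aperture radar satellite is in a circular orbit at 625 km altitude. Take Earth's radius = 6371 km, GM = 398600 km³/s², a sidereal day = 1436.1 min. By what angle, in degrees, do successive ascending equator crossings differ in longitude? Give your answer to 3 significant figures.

24.3°

Semi-major axis a = 6371 + 625 = 6996 km. Period T = 2π√(a³/μ) = 2π√(6996³/398600) = 5823.5 s = 97.06 min.
During one orbit Earth rotates (5823.5 / 86166) × 360° = 24.33°.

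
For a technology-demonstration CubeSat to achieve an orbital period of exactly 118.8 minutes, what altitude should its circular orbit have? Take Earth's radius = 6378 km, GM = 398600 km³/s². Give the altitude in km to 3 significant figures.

1630 km

T = 118.8 min = 7128.0 s.
From T = 2π√(a³/μ): a = (μ T²/4π²)^(1/3) = (398600 × 7128.0² / 4π²)^(1/3) = 8005 km.
Altitude h = a − R = 8005 − 6378 = 1627 km.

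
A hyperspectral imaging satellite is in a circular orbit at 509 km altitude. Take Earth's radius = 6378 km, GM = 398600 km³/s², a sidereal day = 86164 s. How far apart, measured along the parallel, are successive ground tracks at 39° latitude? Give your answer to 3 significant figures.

Semi-major axis a = 6378 + 509 = 6887 km. Period T = 2π√(a³/μ) = 2π√(6887³/398600) = 5688.0 s = 94.80 min.
Node shift per orbit = (5688.0/86164) × 360° = 23.76°.
Equatorial spacing = 23.76 × 111.3 km/° = 2645 km.
At 39° latitude, spacing = 2645 × cos(39°) = 2056 km.

2060 km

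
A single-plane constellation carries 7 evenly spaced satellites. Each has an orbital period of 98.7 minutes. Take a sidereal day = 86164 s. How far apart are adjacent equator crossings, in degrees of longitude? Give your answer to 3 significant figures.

3.53°

T = 98.7 min = 5922.0 s.
Single-satellite node shift = (5922.0/86164) × 360° = 24.74°.
With 7 satellites evenly phased, successive equator crossings are 24.74/7 = 3.535° apart.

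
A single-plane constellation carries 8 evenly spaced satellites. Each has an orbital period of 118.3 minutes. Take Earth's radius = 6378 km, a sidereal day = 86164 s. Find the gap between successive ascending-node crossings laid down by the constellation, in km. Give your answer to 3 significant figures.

413 km

T = 118.3 min = 7098.0 s.
Single-satellite node shift = (7098.0/86164) × 360° = 29.66°.
With 8 satellites evenly phased, successive equator crossings are 29.66/8 = 3.707° apart.
That is 3.707 × 111.3 = 413 km at the equator.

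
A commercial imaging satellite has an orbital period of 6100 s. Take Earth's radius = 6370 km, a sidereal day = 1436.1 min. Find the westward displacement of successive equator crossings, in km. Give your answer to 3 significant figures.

2830 km

During one orbit Earth rotates (6100.0 / 86166) × 360° = 25.49°.
At the equator that is 25.49° × (2π·6370/360) km/° = 25.49 × 111.2 = 2833 km.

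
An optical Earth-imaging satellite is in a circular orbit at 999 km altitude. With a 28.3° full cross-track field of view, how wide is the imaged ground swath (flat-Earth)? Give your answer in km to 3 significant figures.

504 km

Half-angle = 28.3°/2 = 14.15°.
Swath width ≈ 2h·tan(θ/2) = 2 × 999 × tan(14.15°) = 503.7 km.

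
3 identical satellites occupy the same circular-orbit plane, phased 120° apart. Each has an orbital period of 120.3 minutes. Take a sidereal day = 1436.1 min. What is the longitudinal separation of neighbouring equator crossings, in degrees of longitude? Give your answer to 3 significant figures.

T = 120.3 min = 7218.0 s.
Single-satellite node shift = (7218.0/86166) × 360° = 30.16°.
With 3 satellites evenly phased, successive equator crossings are 30.16/3 = 10.052° apart.

10.1°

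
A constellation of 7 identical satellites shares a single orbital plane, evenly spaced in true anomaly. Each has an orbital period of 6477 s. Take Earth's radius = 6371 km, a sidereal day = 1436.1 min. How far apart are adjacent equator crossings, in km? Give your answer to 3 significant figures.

430 km

Single-satellite node shift = (6477.0/86166) × 360° = 27.06°.
With 7 satellites evenly phased, successive equator crossings are 27.06/7 = 3.866° apart.
That is 3.866 × 111.2 = 430 km at the equator.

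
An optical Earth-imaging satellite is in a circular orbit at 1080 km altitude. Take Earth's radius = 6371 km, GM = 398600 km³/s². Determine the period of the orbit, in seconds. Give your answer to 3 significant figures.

6400 seconds

Semi-major axis a = 6371 + 1080 = 7451 km. Period T = 2π√(a³/μ) = 2π√(7451³/398600) = 6400.8 s = 106.68 min.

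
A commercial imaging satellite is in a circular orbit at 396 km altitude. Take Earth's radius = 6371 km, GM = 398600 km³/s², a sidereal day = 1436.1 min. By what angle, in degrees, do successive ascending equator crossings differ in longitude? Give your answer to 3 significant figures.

Semi-major axis a = 6371 + 396 = 6767 km. Period T = 2π√(a³/μ) = 2π√(6767³/398600) = 5539.9 s = 92.33 min.
During one orbit Earth rotates (5539.9 / 86166) × 360° = 23.15°.

23.1°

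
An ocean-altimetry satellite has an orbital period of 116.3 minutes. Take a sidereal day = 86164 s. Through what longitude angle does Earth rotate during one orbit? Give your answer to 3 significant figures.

29.2°

T = 116.3 min = 6978.0 s.
During one orbit Earth rotates (6978.0 / 86164) × 360° = 29.15°.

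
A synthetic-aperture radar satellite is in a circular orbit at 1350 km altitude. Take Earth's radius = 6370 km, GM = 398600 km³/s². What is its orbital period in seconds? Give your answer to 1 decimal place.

Semi-major axis a = 6370 + 1350 = 7720 km. Period T = 2π√(a³/μ) = 2π√(7720³/398600) = 6750.5 s = 112.51 min.

6750.5 seconds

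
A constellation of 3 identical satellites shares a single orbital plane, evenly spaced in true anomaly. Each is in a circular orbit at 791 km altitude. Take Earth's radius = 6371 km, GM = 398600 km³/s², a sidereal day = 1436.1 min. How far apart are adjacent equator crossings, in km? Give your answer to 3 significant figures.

934 km

Semi-major axis a = 6371 + 791 = 7162 km. Period T = 2π√(a³/μ) = 2π√(7162³/398600) = 6032.0 s = 100.53 min.
Single-satellite node shift = (6032.0/86166) × 360° = 25.20°.
With 3 satellites evenly phased, successive equator crossings are 25.20/3 = 8.401° apart.
That is 8.401 × 111.2 = 934 km at the equator.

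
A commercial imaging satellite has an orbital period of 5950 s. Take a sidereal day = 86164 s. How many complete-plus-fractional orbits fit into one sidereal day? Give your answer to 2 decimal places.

14.48

Orbits per sidereal day = 86164 / 5950.0 = 14.481.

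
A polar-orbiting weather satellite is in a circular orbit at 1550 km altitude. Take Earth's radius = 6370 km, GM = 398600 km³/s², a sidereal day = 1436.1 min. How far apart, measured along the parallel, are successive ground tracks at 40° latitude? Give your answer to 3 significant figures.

Semi-major axis a = 6370 + 1550 = 7920 km. Period T = 2π√(a³/μ) = 2π√(7920³/398600) = 7014.5 s = 116.91 min.
Node shift per orbit = (7014.5/86166) × 360° = 29.31°.
Equatorial spacing = 29.31 × 111.2 km/° = 3258 km.
At 40° latitude, spacing = 3258 × cos(40°) = 2496 km.

2500 km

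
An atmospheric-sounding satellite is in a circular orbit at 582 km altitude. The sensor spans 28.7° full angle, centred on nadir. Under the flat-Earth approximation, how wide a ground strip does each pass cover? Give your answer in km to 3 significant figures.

298 km

Half-angle = 28.7°/2 = 14.35°.
Swath width ≈ 2h·tan(θ/2) = 2 × 582 × tan(14.35°) = 297.8 km.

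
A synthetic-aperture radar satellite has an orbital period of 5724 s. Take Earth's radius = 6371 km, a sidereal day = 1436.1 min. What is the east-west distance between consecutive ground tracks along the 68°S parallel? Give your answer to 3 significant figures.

Node shift per orbit = (5724.0/86166) × 360° = 23.91°.
Equatorial spacing = 23.91 × 111.2 km/° = 2659 km.
At 68° latitude, spacing = 2659 × cos(68°) = 996 km.

996 km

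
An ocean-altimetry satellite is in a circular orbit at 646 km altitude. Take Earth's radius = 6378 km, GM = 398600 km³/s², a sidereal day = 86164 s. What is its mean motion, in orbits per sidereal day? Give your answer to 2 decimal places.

14.71

Semi-major axis a = 6378 + 646 = 7024 km. Period T = 2π√(a³/μ) = 2π√(7024³/398600) = 5858.5 s = 97.64 min.
Orbits per sidereal day = 86164 / 5858.5 = 14.707.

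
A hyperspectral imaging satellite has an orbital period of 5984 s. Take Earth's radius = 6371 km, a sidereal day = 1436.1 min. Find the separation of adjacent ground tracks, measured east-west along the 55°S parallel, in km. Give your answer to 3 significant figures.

1590 km

Node shift per orbit = (5984.0/86166) × 360° = 25.00°.
Equatorial spacing = 25.00 × 111.2 km/° = 2780 km.
At 55° latitude, spacing = 2780 × cos(55°) = 1595 km.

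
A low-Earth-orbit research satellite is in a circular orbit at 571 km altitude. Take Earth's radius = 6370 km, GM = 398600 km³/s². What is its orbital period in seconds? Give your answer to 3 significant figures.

Semi-major axis a = 6370 + 571 = 6941 km. Period T = 2π√(a³/μ) = 2π√(6941³/398600) = 5755.0 s = 95.92 min.

5750 seconds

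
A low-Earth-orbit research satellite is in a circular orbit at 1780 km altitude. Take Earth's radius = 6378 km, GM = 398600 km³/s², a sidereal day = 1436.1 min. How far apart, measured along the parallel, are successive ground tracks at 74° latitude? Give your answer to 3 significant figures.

Semi-major axis a = 6378 + 1780 = 8158 km. Period T = 2π√(a³/μ) = 2π√(8158³/398600) = 7333.1 s = 122.22 min.
Node shift per orbit = (7333.1/86166) × 360° = 30.64°.
Equatorial spacing = 30.64 × 111.3 km/° = 3410 km.
At 74° latitude, spacing = 3410 × cos(74°) = 940 km.

940 km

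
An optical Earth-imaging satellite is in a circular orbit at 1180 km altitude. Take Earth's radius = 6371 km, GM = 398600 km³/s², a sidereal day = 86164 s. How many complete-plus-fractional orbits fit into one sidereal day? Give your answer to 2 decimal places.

13.19

Semi-major axis a = 6371 + 1180 = 7551 km. Period T = 2π√(a³/μ) = 2π√(7551³/398600) = 6530.1 s = 108.83 min.
Orbits per sidereal day = 86164 / 6530.1 = 13.195.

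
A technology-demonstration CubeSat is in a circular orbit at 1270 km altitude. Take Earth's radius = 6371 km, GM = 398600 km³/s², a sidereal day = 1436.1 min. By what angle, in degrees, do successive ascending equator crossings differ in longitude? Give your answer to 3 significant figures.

Semi-major axis a = 6371 + 1270 = 7641 km. Period T = 2π√(a³/μ) = 2π√(7641³/398600) = 6647.2 s = 110.79 min.
During one orbit Earth rotates (6647.2 / 86166) × 360° = 27.77°.

27.8°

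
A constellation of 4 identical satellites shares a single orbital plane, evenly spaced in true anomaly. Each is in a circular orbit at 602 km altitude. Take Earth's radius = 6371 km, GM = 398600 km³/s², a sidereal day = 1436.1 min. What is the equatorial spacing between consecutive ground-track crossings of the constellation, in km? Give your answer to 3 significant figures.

673 km

Semi-major axis a = 6371 + 602 = 6973 km. Period T = 2π√(a³/μ) = 2π√(6973³/398600) = 5794.8 s = 96.58 min.
Single-satellite node shift = (5794.8/86166) × 360° = 24.21°.
With 4 satellites evenly phased, successive equator crossings are 24.21/4 = 6.053° apart.
That is 6.053 × 111.2 = 673 km at the equator.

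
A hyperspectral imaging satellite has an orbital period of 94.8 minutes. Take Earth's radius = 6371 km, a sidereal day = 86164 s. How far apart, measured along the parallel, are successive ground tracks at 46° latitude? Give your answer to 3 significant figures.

1840 km

T = 94.8 min = 5688.0 s.
Node shift per orbit = (5688.0/86164) × 360° = 23.76°.
Equatorial spacing = 23.76 × 111.2 km/° = 2643 km.
At 46° latitude, spacing = 2643 × cos(46°) = 1836 km.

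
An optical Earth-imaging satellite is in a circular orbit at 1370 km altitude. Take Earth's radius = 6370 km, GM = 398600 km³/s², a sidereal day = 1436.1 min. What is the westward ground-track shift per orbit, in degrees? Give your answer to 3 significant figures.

Semi-major axis a = 6370 + 1370 = 7740 km. Period T = 2π√(a³/μ) = 2π√(7740³/398600) = 6776.8 s = 112.95 min.
During one orbit Earth rotates (6776.8 / 86166) × 360° = 28.31°.

28.3°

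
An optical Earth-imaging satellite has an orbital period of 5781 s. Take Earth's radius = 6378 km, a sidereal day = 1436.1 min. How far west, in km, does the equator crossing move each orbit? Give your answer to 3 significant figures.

During one orbit Earth rotates (5781.0 / 86166) × 360° = 24.15°.
At the equator that is 24.15° × (2π·6378/360) km/° = 24.15 × 111.3 = 2689 km.

2690 km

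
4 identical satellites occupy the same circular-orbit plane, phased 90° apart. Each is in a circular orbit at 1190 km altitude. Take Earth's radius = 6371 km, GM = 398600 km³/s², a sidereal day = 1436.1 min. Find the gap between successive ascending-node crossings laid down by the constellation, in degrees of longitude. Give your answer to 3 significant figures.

6.83°

Semi-major axis a = 6371 + 1190 = 7561 km. Period T = 2π√(a³/μ) = 2π√(7561³/398600) = 6543.0 s = 109.05 min.
Single-satellite node shift = (6543.0/86166) × 360° = 27.34°.
With 4 satellites evenly phased, successive equator crossings are 27.34/4 = 6.834° apart.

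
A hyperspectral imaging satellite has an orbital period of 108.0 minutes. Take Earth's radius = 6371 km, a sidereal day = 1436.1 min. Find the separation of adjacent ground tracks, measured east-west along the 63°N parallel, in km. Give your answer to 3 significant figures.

1370 km

T = 108.0 min = 6480.0 s.
Node shift per orbit = (6480.0/86166) × 360° = 27.07°.
Equatorial spacing = 27.07 × 111.2 km/° = 3010 km.
At 63° latitude, spacing = 3010 × cos(63°) = 1367 km.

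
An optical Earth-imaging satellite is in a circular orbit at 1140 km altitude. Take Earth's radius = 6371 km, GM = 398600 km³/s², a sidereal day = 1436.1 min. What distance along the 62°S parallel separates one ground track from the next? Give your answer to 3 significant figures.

1410 km

Semi-major axis a = 6371 + 1140 = 7511 km. Period T = 2π√(a³/μ) = 2π√(7511³/398600) = 6478.3 s = 107.97 min.
Node shift per orbit = (6478.3/86166) × 360° = 27.07°.
Equatorial spacing = 27.07 × 111.2 km/° = 3010 km.
At 62° latitude, spacing = 3010 × cos(62°) = 1413 km.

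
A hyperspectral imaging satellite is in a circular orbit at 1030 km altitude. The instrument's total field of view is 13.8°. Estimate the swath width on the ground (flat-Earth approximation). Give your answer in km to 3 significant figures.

249 km

Half-angle = 13.8°/2 = 6.9°.
Swath width ≈ 2h·tan(θ/2) = 2 × 1030 × tan(6.9°) = 249.3 km.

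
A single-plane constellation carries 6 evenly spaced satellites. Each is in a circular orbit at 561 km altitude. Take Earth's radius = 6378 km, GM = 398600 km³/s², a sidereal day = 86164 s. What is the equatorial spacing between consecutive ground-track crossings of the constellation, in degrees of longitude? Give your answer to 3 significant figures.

4.01°

Semi-major axis a = 6378 + 561 = 6939 km. Period T = 2π√(a³/μ) = 2π√(6939³/398600) = 5752.5 s = 95.87 min.
Single-satellite node shift = (5752.5/86164) × 360° = 24.03°.
With 6 satellites evenly phased, successive equator crossings are 24.03/6 = 4.006° apart.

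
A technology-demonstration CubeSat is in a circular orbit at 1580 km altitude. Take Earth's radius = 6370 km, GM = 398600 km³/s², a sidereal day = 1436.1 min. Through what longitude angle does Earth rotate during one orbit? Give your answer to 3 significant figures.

Semi-major axis a = 6370 + 1580 = 7950 km. Period T = 2π√(a³/μ) = 2π√(7950³/398600) = 7054.4 s = 117.57 min.
During one orbit Earth rotates (7054.4 / 86166) × 360° = 29.47°.

29.5°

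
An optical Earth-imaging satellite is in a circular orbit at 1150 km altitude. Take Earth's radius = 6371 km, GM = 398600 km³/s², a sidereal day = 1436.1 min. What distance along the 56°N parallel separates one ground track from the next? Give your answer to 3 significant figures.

1690 km

Semi-major axis a = 6371 + 1150 = 7521 km. Period T = 2π√(a³/μ) = 2π√(7521³/398600) = 6491.2 s = 108.19 min.
Node shift per orbit = (6491.2/86166) × 360° = 27.12°.
Equatorial spacing = 27.12 × 111.2 km/° = 3016 km.
At 56° latitude, spacing = 3016 × cos(56°) = 1686 km.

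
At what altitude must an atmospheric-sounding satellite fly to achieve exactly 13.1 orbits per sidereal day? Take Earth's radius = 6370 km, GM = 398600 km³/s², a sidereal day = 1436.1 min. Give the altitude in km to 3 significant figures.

Required period T = 86166 / 13.1 = 6577.6 s.
From T = 2π√(a³/μ): a = (μ T²/4π²)^(1/3) = (398600 × 6577.6² / 4π²)^(1/3) = 7588 km.
Altitude h = a − R = 7588 − 6370 = 1218 km.

1220 km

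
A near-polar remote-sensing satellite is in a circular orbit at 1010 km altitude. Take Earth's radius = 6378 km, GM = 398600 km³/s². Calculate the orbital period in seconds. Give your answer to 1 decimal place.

6319.8 seconds

Semi-major axis a = 6378 + 1010 = 7388 km. Period T = 2π√(a³/μ) = 2π√(7388³/398600) = 6319.8 s = 105.33 min.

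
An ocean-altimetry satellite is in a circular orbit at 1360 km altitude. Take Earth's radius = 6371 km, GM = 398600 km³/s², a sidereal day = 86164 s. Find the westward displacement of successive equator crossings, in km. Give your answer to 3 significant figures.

Semi-major axis a = 6371 + 1360 = 7731 km. Period T = 2π√(a³/μ) = 2π√(7731³/398600) = 6765.0 s = 112.75 min.
During one orbit Earth rotates (6765.0 / 86164) × 360° = 28.26°.
At the equator that is 28.26° × (2π·6371/360) km/° = 28.26 × 111.2 = 3143 km.

3140 km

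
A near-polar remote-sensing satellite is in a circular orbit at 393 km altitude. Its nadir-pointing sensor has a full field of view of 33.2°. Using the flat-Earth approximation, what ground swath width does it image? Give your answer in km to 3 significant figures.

Half-angle = 33.2°/2 = 16.6°.
Swath width ≈ 2h·tan(θ/2) = 2 × 393 × tan(16.6°) = 234.3 km.

234 km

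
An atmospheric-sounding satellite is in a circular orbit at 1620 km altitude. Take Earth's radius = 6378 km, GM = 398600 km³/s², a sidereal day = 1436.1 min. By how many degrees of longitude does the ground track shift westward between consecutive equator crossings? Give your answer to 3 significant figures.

29.7°

Semi-major axis a = 6378 + 1620 = 7998 km. Period T = 2π√(a³/μ) = 2π√(7998³/398600) = 7118.4 s = 118.64 min.
During one orbit Earth rotates (7118.4 / 86166) × 360° = 29.74°.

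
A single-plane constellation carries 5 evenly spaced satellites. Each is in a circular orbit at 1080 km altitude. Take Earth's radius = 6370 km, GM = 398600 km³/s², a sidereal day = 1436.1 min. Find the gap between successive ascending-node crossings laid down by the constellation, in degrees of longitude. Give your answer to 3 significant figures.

5.35°

Semi-major axis a = 6370 + 1080 = 7450 km. Period T = 2π√(a³/μ) = 2π√(7450³/398600) = 6399.5 s = 106.66 min.
Single-satellite node shift = (6399.5/86166) × 360° = 26.74°.
With 5 satellites evenly phased, successive equator crossings are 26.74/5 = 5.347° apart.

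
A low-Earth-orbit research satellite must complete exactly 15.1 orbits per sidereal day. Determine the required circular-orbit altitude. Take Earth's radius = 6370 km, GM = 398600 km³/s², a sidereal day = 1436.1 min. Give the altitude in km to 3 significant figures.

532 km

Required period T = 86166 / 15.1 = 5706.4 s.
From T = 2π√(a³/μ): a = (μ T²/4π²)^(1/3) = (398600 × 5706.4² / 4π²)^(1/3) = 6902 km.
Altitude h = a − R = 6902 − 6370 = 532 km.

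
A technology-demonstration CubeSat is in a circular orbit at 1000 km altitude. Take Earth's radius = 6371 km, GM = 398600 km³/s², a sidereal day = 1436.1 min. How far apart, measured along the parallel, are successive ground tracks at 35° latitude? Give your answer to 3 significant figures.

Semi-major axis a = 6371 + 1000 = 7371 km. Period T = 2π√(a³/μ) = 2π√(7371³/398600) = 6298.0 s = 104.97 min.
Node shift per orbit = (6298.0/86166) × 360° = 26.31°.
Equatorial spacing = 26.31 × 111.2 km/° = 2926 km.
At 35° latitude, spacing = 2926 × cos(35°) = 2397 km.

2400 km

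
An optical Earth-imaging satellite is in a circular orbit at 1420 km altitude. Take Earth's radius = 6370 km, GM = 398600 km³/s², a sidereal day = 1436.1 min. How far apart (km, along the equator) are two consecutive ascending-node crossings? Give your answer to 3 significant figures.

Semi-major axis a = 6370 + 1420 = 7790 km. Period T = 2π√(a³/μ) = 2π√(7790³/398600) = 6842.5 s = 114.04 min.
During one orbit Earth rotates (6842.5 / 86166) × 360° = 28.59°.
At the equator that is 28.59° × (2π·6370/360) km/° = 28.59 × 111.2 = 3178 km.

3180 km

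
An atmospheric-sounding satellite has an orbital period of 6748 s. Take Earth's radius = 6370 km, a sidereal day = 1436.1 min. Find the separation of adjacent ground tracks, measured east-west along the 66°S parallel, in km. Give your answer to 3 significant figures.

Node shift per orbit = (6748.0/86166) × 360° = 28.19°.
Equatorial spacing = 28.19 × 111.2 km/° = 3134 km.
At 66° latitude, spacing = 3134 × cos(66°) = 1275 km.

1270 km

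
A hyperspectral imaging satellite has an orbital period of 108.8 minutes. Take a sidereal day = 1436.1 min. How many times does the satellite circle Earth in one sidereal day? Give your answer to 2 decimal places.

13.20

T = 108.8 min = 6528.0 s.
Orbits per sidereal day = 86166 / 6528.0 = 13.199.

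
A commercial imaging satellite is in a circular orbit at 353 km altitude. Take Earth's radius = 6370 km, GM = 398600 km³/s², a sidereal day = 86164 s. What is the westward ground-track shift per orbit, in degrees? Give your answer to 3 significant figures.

22.9°

Semi-major axis a = 6370 + 353 = 6723 km. Period T = 2π√(a³/μ) = 2π√(6723³/398600) = 5486.0 s = 91.43 min.
During one orbit Earth rotates (5486.0 / 86164) × 360° = 22.92°.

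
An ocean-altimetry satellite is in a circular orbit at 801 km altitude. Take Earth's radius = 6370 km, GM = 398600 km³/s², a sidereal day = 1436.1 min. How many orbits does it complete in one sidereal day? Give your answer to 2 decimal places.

Semi-major axis a = 6370 + 801 = 7171 km. Period T = 2π√(a³/μ) = 2π√(7171³/398600) = 6043.4 s = 100.72 min.
Orbits per sidereal day = 86166 / 6043.4 = 14.258.

14.26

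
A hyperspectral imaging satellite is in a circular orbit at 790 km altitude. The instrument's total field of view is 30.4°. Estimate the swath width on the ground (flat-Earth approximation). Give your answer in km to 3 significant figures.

429 km

Half-angle = 30.4°/2 = 15.2°.
Swath width ≈ 2h·tan(θ/2) = 2 × 790 × tan(15.2°) = 429.3 km.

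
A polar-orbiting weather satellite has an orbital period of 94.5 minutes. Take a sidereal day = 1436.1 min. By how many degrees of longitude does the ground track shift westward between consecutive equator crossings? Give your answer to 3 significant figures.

23.7°

T = 94.5 min = 5670.0 s.
During one orbit Earth rotates (5670.0 / 86166) × 360° = 23.69°.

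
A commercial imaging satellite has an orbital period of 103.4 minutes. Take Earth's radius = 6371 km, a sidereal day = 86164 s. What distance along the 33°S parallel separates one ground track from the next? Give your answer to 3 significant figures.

T = 103.4 min = 6204.0 s.
Node shift per orbit = (6204.0/86164) × 360° = 25.92°.
Equatorial spacing = 25.92 × 111.2 km/° = 2882 km.
At 33° latitude, spacing = 2882 × cos(33°) = 2417 km.

2420 km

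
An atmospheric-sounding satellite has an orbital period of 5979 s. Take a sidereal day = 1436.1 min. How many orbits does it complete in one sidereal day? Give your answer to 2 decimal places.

Orbits per sidereal day = 86166 / 5979.0 = 14.411.

14.41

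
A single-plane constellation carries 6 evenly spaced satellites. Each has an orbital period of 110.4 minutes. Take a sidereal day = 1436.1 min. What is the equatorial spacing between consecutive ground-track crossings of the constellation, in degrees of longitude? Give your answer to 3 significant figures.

T = 110.4 min = 6624.0 s.
Single-satellite node shift = (6624.0/86166) × 360° = 27.67°.
With 6 satellites evenly phased, successive equator crossings are 27.67/6 = 4.612° apart.

4.61°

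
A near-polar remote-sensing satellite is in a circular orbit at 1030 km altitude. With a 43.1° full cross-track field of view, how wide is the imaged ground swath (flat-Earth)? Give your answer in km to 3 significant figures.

814 km

Half-angle = 43.1°/2 = 21.55°.
Swath width ≈ 2h·tan(θ/2) = 2 × 1030 × tan(21.55°) = 813.5 km.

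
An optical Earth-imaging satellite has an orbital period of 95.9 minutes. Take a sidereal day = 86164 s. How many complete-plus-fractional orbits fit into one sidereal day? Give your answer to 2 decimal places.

14.97

T = 95.9 min = 5754.0 s.
Orbits per sidereal day = 86164 / 5754.0 = 14.975.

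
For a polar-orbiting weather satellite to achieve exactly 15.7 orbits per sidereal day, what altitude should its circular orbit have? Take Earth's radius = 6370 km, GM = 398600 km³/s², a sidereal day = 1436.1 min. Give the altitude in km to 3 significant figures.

Required period T = 86166 / 15.7 = 5488.3 s.
From T = 2π√(a³/μ): a = (μ T²/4π²)^(1/3) = (398600 × 5488.3² / 4π²)^(1/3) = 6725 km.
Altitude h = a − R = 6725 − 6370 = 355 km.

355 km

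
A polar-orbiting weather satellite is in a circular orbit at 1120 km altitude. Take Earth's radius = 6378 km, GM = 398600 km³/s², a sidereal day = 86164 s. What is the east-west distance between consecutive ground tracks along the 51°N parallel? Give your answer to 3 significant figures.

Semi-major axis a = 6378 + 1120 = 7498 km. Period T = 2π√(a³/μ) = 2π√(7498³/398600) = 6461.4 s = 107.69 min.
Node shift per orbit = (6461.4/86164) × 360° = 27.00°.
Equatorial spacing = 27.00 × 111.3 km/° = 3005 km.
At 51° latitude, spacing = 3005 × cos(51°) = 1891 km.

1890 km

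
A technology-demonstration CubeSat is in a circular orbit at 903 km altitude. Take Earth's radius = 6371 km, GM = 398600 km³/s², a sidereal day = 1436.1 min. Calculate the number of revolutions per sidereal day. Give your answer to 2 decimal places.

Semi-major axis a = 6371 + 903 = 7274 km. Period T = 2π√(a³/μ) = 2π√(7274³/398600) = 6174.1 s = 102.90 min.
Orbits per sidereal day = 86166 / 6174.1 = 13.956.

13.96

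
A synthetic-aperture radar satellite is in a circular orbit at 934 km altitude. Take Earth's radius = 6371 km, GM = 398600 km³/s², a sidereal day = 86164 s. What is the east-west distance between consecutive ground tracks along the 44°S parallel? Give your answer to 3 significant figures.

2080 km

Semi-major axis a = 6371 + 934 = 7305 km. Period T = 2π√(a³/μ) = 2π√(7305³/398600) = 6213.6 s = 103.56 min.
Node shift per orbit = (6213.6/86164) × 360° = 25.96°.
Equatorial spacing = 25.96 × 111.2 km/° = 2887 km.
At 44° latitude, spacing = 2887 × cos(44°) = 2077 km.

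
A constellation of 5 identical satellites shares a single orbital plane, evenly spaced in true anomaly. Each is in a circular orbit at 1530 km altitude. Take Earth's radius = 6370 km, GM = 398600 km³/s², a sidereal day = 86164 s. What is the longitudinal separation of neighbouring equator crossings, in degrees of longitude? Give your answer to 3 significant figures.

5.84°

Semi-major axis a = 6370 + 1530 = 7900 km. Period T = 2π√(a³/μ) = 2π√(7900³/398600) = 6988.0 s = 116.47 min.
Single-satellite node shift = (6988.0/86164) × 360° = 29.20°.
With 5 satellites evenly phased, successive equator crossings are 29.20/5 = 5.839° apart.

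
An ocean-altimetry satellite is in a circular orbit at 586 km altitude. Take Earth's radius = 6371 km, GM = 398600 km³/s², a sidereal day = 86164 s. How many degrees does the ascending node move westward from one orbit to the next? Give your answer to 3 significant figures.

24.1°

Semi-major axis a = 6371 + 586 = 6957 km. Period T = 2π√(a³/μ) = 2π√(6957³/398600) = 5774.9 s = 96.25 min.
During one orbit Earth rotates (5774.9 / 86164) × 360° = 24.13°.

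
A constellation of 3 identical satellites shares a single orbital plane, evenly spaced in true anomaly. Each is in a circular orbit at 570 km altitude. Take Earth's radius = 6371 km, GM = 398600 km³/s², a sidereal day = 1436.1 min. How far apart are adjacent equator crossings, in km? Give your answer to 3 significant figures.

891 km

Semi-major axis a = 6371 + 570 = 6941 km. Period T = 2π√(a³/μ) = 2π√(6941³/398600) = 5755.0 s = 95.92 min.
Single-satellite node shift = (5755.0/86166) × 360° = 24.04°.
With 3 satellites evenly phased, successive equator crossings are 24.04/3 = 8.015° apart.
That is 8.015 × 111.2 = 891 km at the equator.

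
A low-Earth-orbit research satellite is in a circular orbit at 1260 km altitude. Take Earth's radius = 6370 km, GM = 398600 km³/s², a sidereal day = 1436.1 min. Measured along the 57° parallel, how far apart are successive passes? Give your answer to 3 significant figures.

Semi-major axis a = 6370 + 1260 = 7630 km. Period T = 2π√(a³/μ) = 2π√(7630³/398600) = 6632.8 s = 110.55 min.
Node shift per orbit = (6632.8/86166) × 360° = 27.71°.
Equatorial spacing = 27.71 × 111.2 km/° = 3081 km.
At 57° latitude, spacing = 3081 × cos(57°) = 1678 km.

1680 km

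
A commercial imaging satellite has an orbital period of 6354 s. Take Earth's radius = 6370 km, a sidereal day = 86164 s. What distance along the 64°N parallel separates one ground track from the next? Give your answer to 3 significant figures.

Node shift per orbit = (6354.0/86164) × 360° = 26.55°.
Equatorial spacing = 26.55 × 111.2 km/° = 2951 km.
At 64° latitude, spacing = 2951 × cos(64°) = 1294 km.

1290 km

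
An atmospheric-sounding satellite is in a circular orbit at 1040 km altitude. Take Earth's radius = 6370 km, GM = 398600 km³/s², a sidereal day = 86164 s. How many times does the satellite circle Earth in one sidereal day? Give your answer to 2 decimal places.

13.57

Semi-major axis a = 6370 + 1040 = 7410 km. Period T = 2π√(a³/μ) = 2π√(7410³/398600) = 6348.0 s = 105.80 min.
Orbits per sidereal day = 86164 / 6348.0 = 13.573.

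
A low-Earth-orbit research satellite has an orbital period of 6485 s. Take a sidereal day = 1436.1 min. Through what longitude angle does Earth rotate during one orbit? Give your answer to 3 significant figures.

During one orbit Earth rotates (6485.0 / 86166) × 360° = 27.09°.

27.1°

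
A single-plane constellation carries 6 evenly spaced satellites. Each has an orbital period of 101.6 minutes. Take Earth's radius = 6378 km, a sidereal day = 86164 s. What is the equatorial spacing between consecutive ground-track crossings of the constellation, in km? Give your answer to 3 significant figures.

T = 101.6 min = 6096.0 s.
Single-satellite node shift = (6096.0/86164) × 360° = 25.47°.
With 6 satellites evenly phased, successive equator crossings are 25.47/6 = 4.245° apart.
That is 4.245 × 111.3 = 473 km at the equator.

473 km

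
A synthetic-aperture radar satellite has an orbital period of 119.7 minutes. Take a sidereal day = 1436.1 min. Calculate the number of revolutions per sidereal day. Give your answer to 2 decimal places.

12.00

T = 119.7 min = 7182.0 s.
Orbits per sidereal day = 86166 / 7182.0 = 11.997.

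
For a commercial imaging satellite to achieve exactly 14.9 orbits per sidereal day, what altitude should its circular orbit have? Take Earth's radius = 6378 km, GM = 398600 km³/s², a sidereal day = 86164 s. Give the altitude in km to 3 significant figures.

Required period T = 86164 / 14.9 = 5782.8 s.
From T = 2π√(a³/μ): a = (μ T²/4π²)^(1/3) = (398600 × 5782.8² / 4π²)^(1/3) = 6963 km.
Altitude h = a − R = 6963 − 6378 = 585 km.

585 km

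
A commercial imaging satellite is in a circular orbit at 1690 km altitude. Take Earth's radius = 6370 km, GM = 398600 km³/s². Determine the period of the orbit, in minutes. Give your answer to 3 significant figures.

120 min

Semi-major axis a = 6370 + 1690 = 8060 km. Period T = 2π√(a³/μ) = 2π√(8060³/398600) = 7201.3 s = 120.02 min.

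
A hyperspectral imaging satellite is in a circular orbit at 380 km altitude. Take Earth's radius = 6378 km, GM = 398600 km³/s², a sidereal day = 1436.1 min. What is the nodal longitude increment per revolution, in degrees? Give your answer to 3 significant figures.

23.1°

Semi-major axis a = 6378 + 380 = 6758 km. Period T = 2π√(a³/μ) = 2π√(6758³/398600) = 5528.9 s = 92.15 min.
During one orbit Earth rotates (5528.9 / 86166) × 360° = 23.10°.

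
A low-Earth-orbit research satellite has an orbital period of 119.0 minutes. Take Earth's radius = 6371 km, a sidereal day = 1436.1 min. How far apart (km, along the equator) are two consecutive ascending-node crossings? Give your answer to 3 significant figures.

3320 km

T = 119.0 min = 7140.0 s.
During one orbit Earth rotates (7140.0 / 86166) × 360° = 29.83°.
At the equator that is 29.83° × (2π·6371/360) km/° = 29.83 × 111.2 = 3317 km.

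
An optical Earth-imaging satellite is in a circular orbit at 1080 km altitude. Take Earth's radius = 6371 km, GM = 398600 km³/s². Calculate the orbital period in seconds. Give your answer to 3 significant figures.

6400 seconds

Semi-major axis a = 6371 + 1080 = 7451 km. Period T = 2π√(a³/μ) = 2π√(7451³/398600) = 6400.8 s = 106.68 min.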